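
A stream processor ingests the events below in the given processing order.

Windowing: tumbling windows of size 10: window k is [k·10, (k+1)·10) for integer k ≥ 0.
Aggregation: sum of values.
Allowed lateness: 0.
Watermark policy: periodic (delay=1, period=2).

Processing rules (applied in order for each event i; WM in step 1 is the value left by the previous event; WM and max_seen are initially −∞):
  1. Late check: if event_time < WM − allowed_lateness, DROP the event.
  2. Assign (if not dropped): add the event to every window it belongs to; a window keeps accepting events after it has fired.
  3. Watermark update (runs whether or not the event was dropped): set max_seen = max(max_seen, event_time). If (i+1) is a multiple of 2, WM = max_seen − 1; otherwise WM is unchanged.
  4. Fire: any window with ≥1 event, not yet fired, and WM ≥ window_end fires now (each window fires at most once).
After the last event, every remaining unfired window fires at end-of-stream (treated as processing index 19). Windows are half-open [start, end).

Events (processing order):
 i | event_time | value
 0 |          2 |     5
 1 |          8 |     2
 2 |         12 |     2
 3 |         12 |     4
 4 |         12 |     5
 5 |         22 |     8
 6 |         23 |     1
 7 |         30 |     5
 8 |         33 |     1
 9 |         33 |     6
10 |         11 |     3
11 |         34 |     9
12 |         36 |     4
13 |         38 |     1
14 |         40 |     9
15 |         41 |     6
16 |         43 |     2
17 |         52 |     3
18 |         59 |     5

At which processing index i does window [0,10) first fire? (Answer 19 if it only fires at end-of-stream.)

i=0 t=2 v=5: → [0,10); WM=−∞
i=1 t=8 v=2: → [0,10); WM=7
i=2 t=12 v=2: → [10,20); WM=7
i=3 t=12 v=4: → [10,20); WM=11; [0,10) fires=7
i=4 t=12 v=5: → [10,20); WM=11
i=5 t=22 v=8: → [20,30); WM=21; [10,20) fires=11
i=6 t=23 v=1: → [20,30); WM=21
i=7 t=30 v=5: → [30,40); WM=29
i=8 t=33 v=1: → [30,40); WM=29
i=9 t=33 v=6: → [30,40); WM=32; [20,30) fires=9
i=10 t=11 v=3: DROP (t<32-0); WM=32
i=11 t=34 v=9: → [30,40); WM=33
i=12 t=36 v=4: → [30,40); WM=33
i=13 t=38 v=1: → [30,40); WM=37
i=14 t=40 v=9: → [40,50); WM=37
i=15 t=41 v=6: → [40,50); WM=40; [30,40) fires=26
i=16 t=43 v=2: → [40,50); WM=40
i=17 t=52 v=3: → [50,60); WM=51; [40,50) fires=17
i=18 t=59 v=5: → [50,60); WM=51

3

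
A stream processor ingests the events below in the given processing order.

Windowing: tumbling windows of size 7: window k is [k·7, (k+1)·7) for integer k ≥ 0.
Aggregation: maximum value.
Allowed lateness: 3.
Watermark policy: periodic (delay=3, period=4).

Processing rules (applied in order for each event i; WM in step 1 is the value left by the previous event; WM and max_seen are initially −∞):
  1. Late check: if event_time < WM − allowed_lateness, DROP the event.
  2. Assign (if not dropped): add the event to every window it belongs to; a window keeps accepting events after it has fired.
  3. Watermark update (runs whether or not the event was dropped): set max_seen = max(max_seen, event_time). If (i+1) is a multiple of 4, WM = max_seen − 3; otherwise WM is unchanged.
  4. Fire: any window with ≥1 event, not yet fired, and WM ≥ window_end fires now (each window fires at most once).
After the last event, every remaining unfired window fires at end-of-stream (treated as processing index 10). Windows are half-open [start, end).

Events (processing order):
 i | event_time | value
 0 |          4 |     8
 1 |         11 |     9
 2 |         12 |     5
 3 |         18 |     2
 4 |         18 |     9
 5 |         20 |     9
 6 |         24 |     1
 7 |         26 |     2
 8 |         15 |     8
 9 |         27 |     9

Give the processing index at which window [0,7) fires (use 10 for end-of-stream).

i=0 t=4 v=8: → [0,7); WM=−∞
i=1 t=11 v=9: → [7,14); WM=−∞
i=2 t=12 v=5: → [7,14); WM=−∞
i=3 t=18 v=2: → [14,21); WM=15; [0,7) fires=8 [7,14) fires=9
i=4 t=18 v=9: → [14,21); WM=15
i=5 t=20 v=9: → [14,21); WM=15
i=6 t=24 v=1: → [21,28); WM=15
i=7 t=26 v=2: → [21,28); WM=23; [14,21) fires=9
i=8 t=15 v=8: DROP (t<23-3); WM=23
i=9 t=27 v=9: → [21,28); WM=23

3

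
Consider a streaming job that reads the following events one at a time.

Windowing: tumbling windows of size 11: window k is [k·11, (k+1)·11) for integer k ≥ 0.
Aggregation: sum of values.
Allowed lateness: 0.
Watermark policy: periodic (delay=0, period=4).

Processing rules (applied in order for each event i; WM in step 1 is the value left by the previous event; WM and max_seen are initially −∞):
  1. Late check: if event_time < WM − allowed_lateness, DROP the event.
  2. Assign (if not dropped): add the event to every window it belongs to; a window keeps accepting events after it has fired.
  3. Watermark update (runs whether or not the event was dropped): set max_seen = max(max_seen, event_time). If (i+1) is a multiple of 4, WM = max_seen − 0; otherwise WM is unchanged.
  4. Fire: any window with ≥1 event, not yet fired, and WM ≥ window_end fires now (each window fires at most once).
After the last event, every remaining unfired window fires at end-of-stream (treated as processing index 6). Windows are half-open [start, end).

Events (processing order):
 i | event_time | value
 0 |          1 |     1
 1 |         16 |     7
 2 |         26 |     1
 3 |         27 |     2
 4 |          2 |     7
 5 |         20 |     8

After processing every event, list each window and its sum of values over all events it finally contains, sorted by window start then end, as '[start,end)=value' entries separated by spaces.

i=0 t=1 v=1: → [0,11); WM=−∞
i=1 t=16 v=7: → [11,22); WM=−∞
i=2 t=26 v=1: → [22,33); WM=−∞
i=3 t=27 v=2: → [22,33); WM=27; [0,11) fires=1 [11,22) fires=7
i=4 t=2 v=7: DROP (t<27-0); WM=27
i=5 t=20 v=8: DROP (t<27-0); WM=27

[0,11)=1 [11,22)=7 [22,33)=3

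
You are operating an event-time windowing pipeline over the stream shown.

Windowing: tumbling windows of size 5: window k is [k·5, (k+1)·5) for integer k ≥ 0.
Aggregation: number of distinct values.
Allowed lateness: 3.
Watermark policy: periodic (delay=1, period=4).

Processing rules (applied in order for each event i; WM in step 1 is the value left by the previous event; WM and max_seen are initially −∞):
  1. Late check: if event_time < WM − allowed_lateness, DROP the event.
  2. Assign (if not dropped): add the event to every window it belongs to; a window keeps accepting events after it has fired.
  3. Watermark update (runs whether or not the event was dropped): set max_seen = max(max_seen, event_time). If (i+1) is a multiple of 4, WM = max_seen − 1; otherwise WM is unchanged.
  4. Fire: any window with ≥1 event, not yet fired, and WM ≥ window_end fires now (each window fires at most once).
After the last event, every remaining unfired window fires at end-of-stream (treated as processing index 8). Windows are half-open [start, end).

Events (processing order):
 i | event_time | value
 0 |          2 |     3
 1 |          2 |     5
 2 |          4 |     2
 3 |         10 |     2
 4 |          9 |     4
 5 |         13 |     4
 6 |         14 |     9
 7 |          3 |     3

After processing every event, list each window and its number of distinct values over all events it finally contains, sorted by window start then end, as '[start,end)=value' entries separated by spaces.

i=0 t=2 v=3: → [0,5); WM=−∞
i=1 t=2 v=5: → [0,5); WM=−∞
i=2 t=4 v=2: → [0,5); WM=−∞
i=3 t=10 v=2: → [10,15); WM=9; [0,5) fires=3
i=4 t=9 v=4: → [5,10); WM=9
i=5 t=13 v=4: → [10,15); WM=9
i=6 t=14 v=9: → [10,15); WM=9
i=7 t=3 v=3: DROP (t<9-3); WM=13; [5,10) fires=1

[0,5)=3 [5,10)=1 [10,15)=3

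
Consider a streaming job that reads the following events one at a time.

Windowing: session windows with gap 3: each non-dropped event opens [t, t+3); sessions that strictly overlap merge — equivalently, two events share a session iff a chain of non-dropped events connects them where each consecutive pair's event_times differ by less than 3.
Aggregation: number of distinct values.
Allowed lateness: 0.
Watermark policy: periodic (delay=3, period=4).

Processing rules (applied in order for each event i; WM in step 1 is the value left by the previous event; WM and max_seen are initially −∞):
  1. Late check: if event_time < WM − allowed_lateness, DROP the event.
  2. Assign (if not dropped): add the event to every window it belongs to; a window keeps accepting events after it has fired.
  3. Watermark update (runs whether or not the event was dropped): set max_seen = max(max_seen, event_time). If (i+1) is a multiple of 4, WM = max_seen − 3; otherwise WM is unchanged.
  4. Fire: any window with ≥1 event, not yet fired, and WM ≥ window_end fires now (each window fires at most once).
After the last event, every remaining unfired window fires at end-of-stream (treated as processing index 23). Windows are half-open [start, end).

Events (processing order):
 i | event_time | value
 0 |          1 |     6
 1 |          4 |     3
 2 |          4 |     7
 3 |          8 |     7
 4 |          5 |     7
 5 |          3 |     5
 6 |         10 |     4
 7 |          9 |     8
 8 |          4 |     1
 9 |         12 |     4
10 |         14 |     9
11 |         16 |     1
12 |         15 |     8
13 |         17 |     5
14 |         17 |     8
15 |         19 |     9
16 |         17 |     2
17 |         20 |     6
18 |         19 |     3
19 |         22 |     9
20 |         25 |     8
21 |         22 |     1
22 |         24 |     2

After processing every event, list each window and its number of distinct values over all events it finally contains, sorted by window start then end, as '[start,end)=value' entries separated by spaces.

[1,4)=1 [4,8)=2 [8,28)=9

i=0 t=1 v=6: → [1,4); WM=−∞
i=1 t=4 v=3: → [4,7); WM=−∞
i=2 t=4 v=7: → [4,7); WM=−∞
i=3 t=8 v=7: → [8,11); WM=5
i=4 t=5 v=7: → [4,8); WM=5
i=5 t=3 v=5: DROP (t<5-0); WM=5
i=6 t=10 v=4: → [8,13); WM=5
i=7 t=9 v=8: → [8,13); WM=7
i=8 t=4 v=1: DROP (t<7-0); WM=7
i=9 t=12 v=4: → [8,15); WM=7
i=10 t=14 v=9: → [8,17); WM=7
i=11 t=16 v=1: → [8,19); WM=13
i=12 t=15 v=8: → [8,19); WM=13
i=13 t=17 v=5: → [8,20); WM=13
i=14 t=17 v=8: → [8,20); WM=13
i=15 t=19 v=9: → [8,22); WM=16
i=16 t=17 v=2: → [8,22); WM=16
i=17 t=20 v=6: → [8,23); WM=16
i=18 t=19 v=3: → [8,23); WM=16
i=19 t=22 v=9: → [8,25); WM=19
i=20 t=25 v=8: → [25,28); WM=19
i=21 t=22 v=1: → [8,25); WM=19
i=22 t=24 v=2: → [8,28); WM=19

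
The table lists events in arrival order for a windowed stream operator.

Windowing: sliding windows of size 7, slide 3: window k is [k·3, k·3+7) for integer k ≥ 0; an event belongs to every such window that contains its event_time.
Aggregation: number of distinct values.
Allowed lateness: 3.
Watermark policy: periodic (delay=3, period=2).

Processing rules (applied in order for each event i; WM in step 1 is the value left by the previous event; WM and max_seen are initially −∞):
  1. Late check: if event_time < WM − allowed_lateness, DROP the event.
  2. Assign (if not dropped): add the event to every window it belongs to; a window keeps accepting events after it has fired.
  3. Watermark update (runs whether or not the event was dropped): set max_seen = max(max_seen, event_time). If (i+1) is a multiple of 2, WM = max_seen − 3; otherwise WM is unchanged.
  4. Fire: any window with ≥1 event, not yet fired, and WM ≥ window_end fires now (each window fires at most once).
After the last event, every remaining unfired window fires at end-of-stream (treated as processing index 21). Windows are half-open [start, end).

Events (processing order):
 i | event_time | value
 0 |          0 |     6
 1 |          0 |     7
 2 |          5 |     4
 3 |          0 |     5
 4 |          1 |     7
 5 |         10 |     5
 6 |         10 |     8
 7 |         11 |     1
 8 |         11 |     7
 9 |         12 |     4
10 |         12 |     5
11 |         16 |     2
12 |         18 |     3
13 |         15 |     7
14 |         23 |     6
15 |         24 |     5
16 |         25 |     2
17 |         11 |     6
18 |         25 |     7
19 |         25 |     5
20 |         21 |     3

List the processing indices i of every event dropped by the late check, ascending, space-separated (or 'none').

i=0 t=0 v=6: → [0,7); WM=−∞
i=1 t=0 v=7: → [0,7); WM=-3
i=2 t=5 v=4: → [3,10),[0,7); WM=-3
i=3 t=0 v=5: → [0,7); WM=2
i=4 t=1 v=7: → [0,7); WM=2
i=5 t=10 v=5: → [9,16),[6,13); WM=7; [0,7) fires=4
i=6 t=10 v=8: → [9,16),[6,13); WM=7
i=7 t=11 v=1: → [9,16),[6,13); WM=8
i=8 t=11 v=7: → [9,16),[6,13); WM=8
i=9 t=12 v=4: → [12,19),[9,16),[6,13); WM=9
i=10 t=12 v=5: → [12,19),[9,16),[6,13); WM=9
i=11 t=16 v=2: → [15,22),[12,19); WM=13; [3,10) fires=1 [6,13) fires=5
i=12 t=18 v=3: → [18,25),[15,22),[12,19); WM=13
i=13 t=15 v=7: → [15,22),[12,19),[9,16); WM=15
i=14 t=23 v=6: → [21,28),[18,25); WM=15
i=15 t=24 v=5: → [24,31),[21,28),[18,25); WM=21; [9,16) fires=5 [12,19) fires=5
i=16 t=25 v=2: → [24,31),[21,28); WM=21
i=17 t=11 v=6: DROP (t<21-3); WM=22; [15,22) fires=3
i=18 t=25 v=7: → [24,31),[21,28); WM=22
i=19 t=25 v=5: → [24,31),[21,28); WM=22
i=20 t=21 v=3: → [21,28),[18,25),[15,22); WM=22

17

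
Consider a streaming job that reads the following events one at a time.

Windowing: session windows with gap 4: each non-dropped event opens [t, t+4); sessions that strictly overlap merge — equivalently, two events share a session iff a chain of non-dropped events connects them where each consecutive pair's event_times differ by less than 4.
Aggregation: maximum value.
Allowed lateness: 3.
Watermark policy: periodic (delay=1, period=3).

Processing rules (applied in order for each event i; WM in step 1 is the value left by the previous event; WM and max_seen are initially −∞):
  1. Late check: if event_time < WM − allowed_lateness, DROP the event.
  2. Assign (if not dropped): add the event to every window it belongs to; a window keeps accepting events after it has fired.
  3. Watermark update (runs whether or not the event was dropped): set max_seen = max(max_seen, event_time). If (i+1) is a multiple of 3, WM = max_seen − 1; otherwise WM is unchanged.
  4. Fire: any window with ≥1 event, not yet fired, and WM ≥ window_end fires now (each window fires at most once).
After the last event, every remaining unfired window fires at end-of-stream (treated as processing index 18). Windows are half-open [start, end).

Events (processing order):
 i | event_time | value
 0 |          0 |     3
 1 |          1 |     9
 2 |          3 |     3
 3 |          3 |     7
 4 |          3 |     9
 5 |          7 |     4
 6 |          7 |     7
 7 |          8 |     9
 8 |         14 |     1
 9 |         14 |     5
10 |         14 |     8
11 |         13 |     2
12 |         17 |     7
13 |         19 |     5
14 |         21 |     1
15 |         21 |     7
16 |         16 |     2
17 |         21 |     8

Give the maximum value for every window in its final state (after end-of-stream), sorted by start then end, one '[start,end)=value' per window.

[0,7)=9 [7,12)=9 [13,25)=8

i=0 t=0 v=3: → [0,4); WM=−∞
i=1 t=1 v=9: → [0,5); WM=−∞
i=2 t=3 v=3: → [0,7); WM=2
i=3 t=3 v=7: → [0,7); WM=2
i=4 t=3 v=9: → [0,7); WM=2
i=5 t=7 v=4: → [7,11); WM=6
i=6 t=7 v=7: → [7,11); WM=6
i=7 t=8 v=9: → [7,12); WM=6
i=8 t=14 v=1: → [14,18); WM=13
i=9 t=14 v=5: → [14,18); WM=13
i=10 t=14 v=8: → [14,18); WM=13
i=11 t=13 v=2: → [13,18); WM=13
i=12 t=17 v=7: → [13,21); WM=13
i=13 t=19 v=5: → [13,23); WM=13
i=14 t=21 v=1: → [13,25); WM=20
i=15 t=21 v=7: → [13,25); WM=20
i=16 t=16 v=2: DROP (t<20-3); WM=20
i=17 t=21 v=8: → [13,25); WM=20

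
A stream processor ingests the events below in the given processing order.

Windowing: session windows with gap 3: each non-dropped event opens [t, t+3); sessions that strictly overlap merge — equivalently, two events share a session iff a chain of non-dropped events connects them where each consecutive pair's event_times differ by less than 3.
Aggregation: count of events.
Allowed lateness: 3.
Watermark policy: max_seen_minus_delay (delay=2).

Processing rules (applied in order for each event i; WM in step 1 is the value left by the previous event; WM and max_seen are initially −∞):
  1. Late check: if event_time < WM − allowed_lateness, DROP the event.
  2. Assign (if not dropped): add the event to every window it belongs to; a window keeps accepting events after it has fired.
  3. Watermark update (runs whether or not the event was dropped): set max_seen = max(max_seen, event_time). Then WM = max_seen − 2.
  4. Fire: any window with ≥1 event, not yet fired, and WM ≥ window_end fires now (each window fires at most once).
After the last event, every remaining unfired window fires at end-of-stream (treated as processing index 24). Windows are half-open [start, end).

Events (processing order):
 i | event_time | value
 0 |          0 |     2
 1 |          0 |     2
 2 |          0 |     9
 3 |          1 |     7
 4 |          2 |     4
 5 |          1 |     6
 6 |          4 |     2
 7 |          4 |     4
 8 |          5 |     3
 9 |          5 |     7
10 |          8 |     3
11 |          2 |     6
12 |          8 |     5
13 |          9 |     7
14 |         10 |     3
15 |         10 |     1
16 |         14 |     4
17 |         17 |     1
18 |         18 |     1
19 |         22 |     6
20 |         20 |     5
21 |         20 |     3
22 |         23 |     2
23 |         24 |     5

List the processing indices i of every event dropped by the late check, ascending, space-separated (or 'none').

11

i=0 t=0 v=2: → [0,3); WM=-2
i=1 t=0 v=2: → [0,3); WM=-2
i=2 t=0 v=9: → [0,3); WM=-2
i=3 t=1 v=7: → [0,4); WM=-1
i=4 t=2 v=4: → [0,5); WM=0
i=5 t=1 v=6: → [0,5); WM=0
i=6 t=4 v=2: → [0,7); WM=2
i=7 t=4 v=4: → [0,7); WM=2
i=8 t=5 v=3: → [0,8); WM=3
i=9 t=5 v=7: → [0,8); WM=3
i=10 t=8 v=3: → [8,11); WM=6
i=11 t=2 v=6: DROP (t<6-3); WM=6
i=12 t=8 v=5: → [8,11); WM=6
i=13 t=9 v=7: → [8,12); WM=7
i=14 t=10 v=3: → [8,13); WM=8
i=15 t=10 v=1: → [8,13); WM=8
i=16 t=14 v=4: → [14,17); WM=12
i=17 t=17 v=1: → [17,20); WM=15
i=18 t=18 v=1: → [17,21); WM=16
i=19 t=22 v=6: → [22,25); WM=20
i=20 t=20 v=5: → [17,25); WM=20
i=21 t=20 v=3: → [17,25); WM=20
i=22 t=23 v=2: → [17,26); WM=21
i=23 t=24 v=5: → [17,27); WM=22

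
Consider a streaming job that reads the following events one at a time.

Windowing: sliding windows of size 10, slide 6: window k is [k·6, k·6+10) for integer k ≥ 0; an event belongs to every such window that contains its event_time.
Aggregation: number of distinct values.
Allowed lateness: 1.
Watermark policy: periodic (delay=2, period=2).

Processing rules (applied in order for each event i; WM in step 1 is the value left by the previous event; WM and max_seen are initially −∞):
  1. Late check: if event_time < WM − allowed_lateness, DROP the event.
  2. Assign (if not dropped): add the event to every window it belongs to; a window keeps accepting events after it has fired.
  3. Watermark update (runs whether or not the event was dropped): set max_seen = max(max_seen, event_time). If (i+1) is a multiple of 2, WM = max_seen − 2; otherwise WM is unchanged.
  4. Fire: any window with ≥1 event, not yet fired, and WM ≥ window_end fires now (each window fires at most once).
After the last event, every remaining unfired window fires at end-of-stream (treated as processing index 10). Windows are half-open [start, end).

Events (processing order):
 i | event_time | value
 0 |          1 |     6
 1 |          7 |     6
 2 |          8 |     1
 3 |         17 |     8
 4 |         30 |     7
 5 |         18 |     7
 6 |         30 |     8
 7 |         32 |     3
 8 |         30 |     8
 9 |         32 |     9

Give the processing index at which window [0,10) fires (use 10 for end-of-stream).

i=0 t=1 v=6: → [0,10); WM=−∞
i=1 t=7 v=6: → [6,16),[0,10); WM=5
i=2 t=8 v=1: → [6,16),[0,10); WM=5
i=3 t=17 v=8: → [12,22); WM=15; [0,10) fires=2
i=4 t=30 v=7: → [30,40),[24,34); WM=15
i=5 t=18 v=7: → [18,28),[12,22); WM=28; [6,16) fires=2 [12,22) fires=2 [18,28) fires=1
i=6 t=30 v=8: → [30,40),[24,34); WM=28
i=7 t=32 v=3: → [30,40),[24,34); WM=30
i=8 t=30 v=8: → [30,40),[24,34); WM=30
i=9 t=32 v=9: → [30,40),[24,34); WM=30

3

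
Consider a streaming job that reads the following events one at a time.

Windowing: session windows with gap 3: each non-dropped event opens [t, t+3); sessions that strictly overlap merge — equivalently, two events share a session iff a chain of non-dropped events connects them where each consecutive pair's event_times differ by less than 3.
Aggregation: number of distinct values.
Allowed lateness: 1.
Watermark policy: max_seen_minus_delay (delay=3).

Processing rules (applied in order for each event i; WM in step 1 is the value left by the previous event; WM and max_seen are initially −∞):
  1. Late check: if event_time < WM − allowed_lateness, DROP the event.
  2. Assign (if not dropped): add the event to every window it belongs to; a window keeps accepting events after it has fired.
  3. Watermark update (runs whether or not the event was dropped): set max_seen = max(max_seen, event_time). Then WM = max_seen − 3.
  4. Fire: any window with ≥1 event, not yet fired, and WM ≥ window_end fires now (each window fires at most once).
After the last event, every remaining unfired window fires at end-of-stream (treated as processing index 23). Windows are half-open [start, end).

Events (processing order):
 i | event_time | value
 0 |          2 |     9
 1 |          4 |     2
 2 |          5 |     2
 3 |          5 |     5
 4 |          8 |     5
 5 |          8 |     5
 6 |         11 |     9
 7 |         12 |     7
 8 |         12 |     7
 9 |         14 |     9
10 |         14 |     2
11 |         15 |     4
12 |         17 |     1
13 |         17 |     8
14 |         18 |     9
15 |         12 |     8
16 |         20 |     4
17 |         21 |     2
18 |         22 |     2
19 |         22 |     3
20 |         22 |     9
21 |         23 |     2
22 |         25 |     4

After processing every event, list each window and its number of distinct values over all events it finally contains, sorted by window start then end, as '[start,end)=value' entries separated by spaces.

i=0 t=2 v=9: → [2,5); WM=-1
i=1 t=4 v=2: → [2,7); WM=1
i=2 t=5 v=2: → [2,8); WM=2
i=3 t=5 v=5: → [2,8); WM=2
i=4 t=8 v=5: → [8,11); WM=5
i=5 t=8 v=5: → [8,11); WM=5
i=6 t=11 v=9: → [11,14); WM=8
i=7 t=12 v=7: → [11,15); WM=9
i=8 t=12 v=7: → [11,15); WM=9
i=9 t=14 v=9: → [11,17); WM=11
i=10 t=14 v=2: → [11,17); WM=11
i=11 t=15 v=4: → [11,18); WM=12
i=12 t=17 v=1: → [11,20); WM=14
i=13 t=17 v=8: → [11,20); WM=14
i=14 t=18 v=9: → [11,21); WM=15
i=15 t=12 v=8: DROP (t<15-1); WM=15
i=16 t=20 v=4: → [11,23); WM=17
i=17 t=21 v=2: → [11,24); WM=18
i=18 t=22 v=2: → [11,25); WM=19
i=19 t=22 v=3: → [11,25); WM=19
i=20 t=22 v=9: → [11,25); WM=19
i=21 t=23 v=2: → [11,26); WM=20
i=22 t=25 v=4: → [11,28); WM=22

[2,8)=3 [8,11)=1 [11,28)=7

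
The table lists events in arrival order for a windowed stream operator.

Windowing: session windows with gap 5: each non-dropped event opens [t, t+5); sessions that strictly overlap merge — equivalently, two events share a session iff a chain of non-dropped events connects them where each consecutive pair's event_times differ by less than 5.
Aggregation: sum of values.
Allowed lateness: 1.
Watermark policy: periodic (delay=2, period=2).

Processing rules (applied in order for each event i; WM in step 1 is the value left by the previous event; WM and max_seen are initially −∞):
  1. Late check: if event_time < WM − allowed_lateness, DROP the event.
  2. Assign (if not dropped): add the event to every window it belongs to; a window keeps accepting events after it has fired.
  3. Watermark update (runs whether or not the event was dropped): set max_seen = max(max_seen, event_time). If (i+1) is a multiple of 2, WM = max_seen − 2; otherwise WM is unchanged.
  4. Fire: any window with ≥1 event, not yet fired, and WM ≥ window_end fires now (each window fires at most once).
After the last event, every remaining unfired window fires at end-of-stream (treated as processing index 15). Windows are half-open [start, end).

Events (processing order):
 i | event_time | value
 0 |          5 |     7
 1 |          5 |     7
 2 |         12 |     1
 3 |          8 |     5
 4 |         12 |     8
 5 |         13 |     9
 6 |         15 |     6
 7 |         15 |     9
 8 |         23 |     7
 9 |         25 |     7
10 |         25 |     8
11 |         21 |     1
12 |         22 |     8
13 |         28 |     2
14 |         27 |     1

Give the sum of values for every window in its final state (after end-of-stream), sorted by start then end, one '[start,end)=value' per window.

[5,20)=52 [22,33)=33

i=0 t=5 v=7: → [5,10); WM=−∞
i=1 t=5 v=7: → [5,10); WM=3
i=2 t=12 v=1: → [12,17); WM=3
i=3 t=8 v=5: → [5,17); WM=10
i=4 t=12 v=8: → [5,17); WM=10
i=5 t=13 v=9: → [5,18); WM=11
i=6 t=15 v=6: → [5,20); WM=11
i=7 t=15 v=9: → [5,20); WM=13
i=8 t=23 v=7: → [23,28); WM=13
i=9 t=25 v=7: → [23,30); WM=23
i=10 t=25 v=8: → [23,30); WM=23
i=11 t=21 v=1: DROP (t<23-1); WM=23
i=12 t=22 v=8: → [22,30); WM=23
i=13 t=28 v=2: → [22,33); WM=26
i=14 t=27 v=1: → [22,33); WM=26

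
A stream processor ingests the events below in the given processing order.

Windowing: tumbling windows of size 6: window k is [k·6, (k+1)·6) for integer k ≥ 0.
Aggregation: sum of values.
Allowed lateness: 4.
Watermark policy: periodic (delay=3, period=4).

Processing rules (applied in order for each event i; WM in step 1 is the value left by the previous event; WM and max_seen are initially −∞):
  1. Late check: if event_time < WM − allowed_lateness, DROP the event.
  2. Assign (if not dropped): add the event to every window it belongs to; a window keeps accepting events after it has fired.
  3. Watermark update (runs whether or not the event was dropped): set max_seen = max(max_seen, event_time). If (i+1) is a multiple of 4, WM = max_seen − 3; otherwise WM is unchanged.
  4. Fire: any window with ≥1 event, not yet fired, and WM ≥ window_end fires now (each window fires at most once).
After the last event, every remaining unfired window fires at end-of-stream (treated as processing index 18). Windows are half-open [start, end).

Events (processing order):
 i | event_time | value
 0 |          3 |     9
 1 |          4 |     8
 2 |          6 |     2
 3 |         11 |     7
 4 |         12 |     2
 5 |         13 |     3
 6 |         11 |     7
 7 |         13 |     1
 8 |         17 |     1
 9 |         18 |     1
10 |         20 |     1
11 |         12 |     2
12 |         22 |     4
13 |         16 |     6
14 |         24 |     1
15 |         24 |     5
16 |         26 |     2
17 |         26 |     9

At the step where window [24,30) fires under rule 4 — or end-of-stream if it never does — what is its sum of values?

17

i=0 t=3 v=9: → [0,6); WM=−∞
i=1 t=4 v=8: → [0,6); WM=−∞
i=2 t=6 v=2: → [6,12); WM=−∞
i=3 t=11 v=7: → [6,12); WM=8; [0,6) fires=17
i=4 t=12 v=2: → [12,18); WM=8
i=5 t=13 v=3: → [12,18); WM=8
i=6 t=11 v=7: → [6,12); WM=8
i=7 t=13 v=1: → [12,18); WM=10
i=8 t=17 v=1: → [12,18); WM=10
i=9 t=18 v=1: → [18,24); WM=10
i=10 t=20 v=1: → [18,24); WM=10
i=11 t=12 v=2: → [12,18); WM=17; [6,12) fires=16
i=12 t=22 v=4: → [18,24); WM=17
i=13 t=16 v=6: → [12,18); WM=17
i=14 t=24 v=1: → [24,30); WM=17
i=15 t=24 v=5: → [24,30); WM=21; [12,18) fires=15
i=16 t=26 v=2: → [24,30); WM=21
i=17 t=26 v=9: → [24,30); WM=21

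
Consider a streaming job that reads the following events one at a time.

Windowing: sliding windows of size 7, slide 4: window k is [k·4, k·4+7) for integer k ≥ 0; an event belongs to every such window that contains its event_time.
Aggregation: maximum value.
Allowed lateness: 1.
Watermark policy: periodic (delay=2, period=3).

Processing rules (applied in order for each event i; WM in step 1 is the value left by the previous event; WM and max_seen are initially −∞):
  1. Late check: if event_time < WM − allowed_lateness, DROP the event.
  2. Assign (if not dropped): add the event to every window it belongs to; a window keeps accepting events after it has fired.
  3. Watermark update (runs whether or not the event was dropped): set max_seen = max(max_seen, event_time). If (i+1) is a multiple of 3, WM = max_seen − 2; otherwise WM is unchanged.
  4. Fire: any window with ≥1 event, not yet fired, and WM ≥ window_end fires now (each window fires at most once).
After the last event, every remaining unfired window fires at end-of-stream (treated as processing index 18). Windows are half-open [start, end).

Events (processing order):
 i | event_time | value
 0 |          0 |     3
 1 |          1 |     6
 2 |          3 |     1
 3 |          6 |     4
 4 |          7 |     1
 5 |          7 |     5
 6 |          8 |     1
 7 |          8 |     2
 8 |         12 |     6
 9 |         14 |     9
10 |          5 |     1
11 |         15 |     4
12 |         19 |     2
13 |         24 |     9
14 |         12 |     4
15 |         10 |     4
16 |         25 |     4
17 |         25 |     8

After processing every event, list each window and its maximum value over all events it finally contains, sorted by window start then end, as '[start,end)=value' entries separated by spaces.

i=0 t=0 v=3: → [0,7); WM=−∞
i=1 t=1 v=6: → [0,7); WM=−∞
i=2 t=3 v=1: → [0,7); WM=1
i=3 t=6 v=4: → [4,11),[0,7); WM=1
i=4 t=7 v=1: → [4,11); WM=1
i=5 t=7 v=5: → [4,11); WM=5
i=6 t=8 v=1: → [8,15),[4,11); WM=5
i=7 t=8 v=2: → [8,15),[4,11); WM=5
i=8 t=12 v=6: → [12,19),[8,15); WM=10; [0,7) fires=6
i=9 t=14 v=9: → [12,19),[8,15); WM=10
i=10 t=5 v=1: DROP (t<10-1); WM=10
i=11 t=15 v=4: → [12,19); WM=13; [4,11) fires=5
i=12 t=19 v=2: → [16,23); WM=13
i=13 t=24 v=9: → [24,31),[20,27); WM=13
i=14 t=12 v=4: → [12,19),[8,15); WM=22; [8,15) fires=9 [12,19) fires=9
i=15 t=10 v=4: DROP (t<22-1); WM=22
i=16 t=25 v=4: → [24,31),[20,27); WM=22
i=17 t=25 v=8: → [24,31),[20,27); WM=23; [16,23) fires=2

[0,7)=6 [4,11)=5 [8,15)=9 [12,19)=9 [16,23)=2 [20,27)=9 [24,31)=9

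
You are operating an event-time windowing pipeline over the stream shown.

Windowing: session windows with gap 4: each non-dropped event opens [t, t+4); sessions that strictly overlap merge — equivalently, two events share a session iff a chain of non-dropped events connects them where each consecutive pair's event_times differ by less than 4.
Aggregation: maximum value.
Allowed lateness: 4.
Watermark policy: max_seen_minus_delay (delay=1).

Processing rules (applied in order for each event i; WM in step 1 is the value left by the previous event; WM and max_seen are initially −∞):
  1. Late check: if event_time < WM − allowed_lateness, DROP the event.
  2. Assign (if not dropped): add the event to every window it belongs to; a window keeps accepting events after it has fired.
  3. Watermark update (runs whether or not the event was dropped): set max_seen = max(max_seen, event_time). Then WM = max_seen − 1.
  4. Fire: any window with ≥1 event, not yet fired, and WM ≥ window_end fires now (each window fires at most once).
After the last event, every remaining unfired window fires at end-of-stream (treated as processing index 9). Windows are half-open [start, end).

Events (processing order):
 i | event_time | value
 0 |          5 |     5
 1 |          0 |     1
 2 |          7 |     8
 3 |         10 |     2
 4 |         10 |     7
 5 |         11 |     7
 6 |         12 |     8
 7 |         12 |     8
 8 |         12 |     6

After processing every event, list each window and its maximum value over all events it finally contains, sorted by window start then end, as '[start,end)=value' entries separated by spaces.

[0,4)=1 [5,16)=8

i=0 t=5 v=5: → [5,9); WM=4
i=1 t=0 v=1: → [0,4); WM=4
i=2 t=7 v=8: → [5,11); WM=6
i=3 t=10 v=2: → [5,14); WM=9
i=4 t=10 v=7: → [5,14); WM=9
i=5 t=11 v=7: → [5,15); WM=10
i=6 t=12 v=8: → [5,16); WM=11
i=7 t=12 v=8: → [5,16); WM=11
i=8 t=12 v=6: → [5,16); WM=11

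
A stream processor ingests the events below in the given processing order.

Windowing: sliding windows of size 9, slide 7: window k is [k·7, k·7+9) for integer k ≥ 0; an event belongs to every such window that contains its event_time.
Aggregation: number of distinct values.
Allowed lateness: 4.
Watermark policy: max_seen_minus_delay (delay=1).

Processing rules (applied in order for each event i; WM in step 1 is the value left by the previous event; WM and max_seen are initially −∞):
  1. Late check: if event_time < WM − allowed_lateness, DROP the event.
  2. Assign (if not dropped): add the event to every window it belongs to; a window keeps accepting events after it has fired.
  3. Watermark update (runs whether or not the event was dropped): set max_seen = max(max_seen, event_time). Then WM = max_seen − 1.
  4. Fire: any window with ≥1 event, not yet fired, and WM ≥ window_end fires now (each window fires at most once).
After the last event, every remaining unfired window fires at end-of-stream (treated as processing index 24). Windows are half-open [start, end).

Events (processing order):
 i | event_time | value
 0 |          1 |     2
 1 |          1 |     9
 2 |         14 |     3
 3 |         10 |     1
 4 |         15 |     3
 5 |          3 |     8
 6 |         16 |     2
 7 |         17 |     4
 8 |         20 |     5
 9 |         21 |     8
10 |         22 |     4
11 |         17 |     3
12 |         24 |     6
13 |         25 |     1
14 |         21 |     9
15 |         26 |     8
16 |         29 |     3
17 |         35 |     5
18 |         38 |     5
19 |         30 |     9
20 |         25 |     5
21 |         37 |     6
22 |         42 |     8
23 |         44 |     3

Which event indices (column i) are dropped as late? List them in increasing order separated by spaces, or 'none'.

5 19 20

i=0 t=1 v=2: → [0,9); WM=0
i=1 t=1 v=9: → [0,9); WM=0
i=2 t=14 v=3: → [14,23),[7,16); WM=13; [0,9) fires=2
i=3 t=10 v=1: → [7,16); WM=13
i=4 t=15 v=3: → [14,23),[7,16); WM=14
i=5 t=3 v=8: DROP (t<14-4); WM=14
i=6 t=16 v=2: → [14,23); WM=15
i=7 t=17 v=4: → [14,23); WM=16; [7,16) fires=2
i=8 t=20 v=5: → [14,23); WM=19
i=9 t=21 v=8: → [21,30),[14,23); WM=20
i=10 t=22 v=4: → [21,30),[14,23); WM=21
i=11 t=17 v=3: → [14,23); WM=21
i=12 t=24 v=6: → [21,30); WM=23; [14,23) fires=5
i=13 t=25 v=1: → [21,30); WM=24
i=14 t=21 v=9: → [21,30),[14,23); WM=24
i=15 t=26 v=8: → [21,30); WM=25
i=16 t=29 v=3: → [28,37),[21,30); WM=28
i=17 t=35 v=5: → [35,44),[28,37); WM=34; [21,30) fires=6
i=18 t=38 v=5: → [35,44); WM=37; [28,37) fires=2
i=19 t=30 v=9: DROP (t<37-4); WM=37
i=20 t=25 v=5: DROP (t<37-4); WM=37
i=21 t=37 v=6: → [35,44); WM=37
i=22 t=42 v=8: → [42,51),[35,44); WM=41
i=23 t=44 v=3: → [42,51); WM=43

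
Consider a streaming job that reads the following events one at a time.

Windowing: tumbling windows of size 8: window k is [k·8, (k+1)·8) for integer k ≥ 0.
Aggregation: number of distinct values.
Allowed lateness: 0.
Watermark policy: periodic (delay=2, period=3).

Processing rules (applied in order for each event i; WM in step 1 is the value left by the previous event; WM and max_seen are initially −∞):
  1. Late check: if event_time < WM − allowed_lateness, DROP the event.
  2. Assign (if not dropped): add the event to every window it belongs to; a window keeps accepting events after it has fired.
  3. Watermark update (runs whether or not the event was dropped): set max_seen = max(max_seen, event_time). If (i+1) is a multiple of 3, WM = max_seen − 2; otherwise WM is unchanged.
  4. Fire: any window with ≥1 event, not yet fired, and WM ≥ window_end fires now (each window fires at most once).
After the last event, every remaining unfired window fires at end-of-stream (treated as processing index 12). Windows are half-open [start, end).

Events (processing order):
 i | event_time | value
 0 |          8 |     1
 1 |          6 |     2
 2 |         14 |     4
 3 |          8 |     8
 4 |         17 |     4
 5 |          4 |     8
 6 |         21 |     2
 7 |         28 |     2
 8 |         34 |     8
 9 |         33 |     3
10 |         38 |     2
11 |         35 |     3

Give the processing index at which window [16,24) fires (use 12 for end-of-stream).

8

i=0 t=8 v=1: → [8,16); WM=−∞
i=1 t=6 v=2: → [0,8); WM=−∞
i=2 t=14 v=4: → [8,16); WM=12; [0,8) fires=1
i=3 t=8 v=8: DROP (t<12-0); WM=12
i=4 t=17 v=4: → [16,24); WM=12
i=5 t=4 v=8: DROP (t<12-0); WM=15
i=6 t=21 v=2: → [16,24); WM=15
i=7 t=28 v=2: → [24,32); WM=15
i=8 t=34 v=8: → [32,40); WM=32; [8,16) fires=2 [16,24) fires=2 [24,32) fires=1
i=9 t=33 v=3: → [32,40); WM=32
i=10 t=38 v=2: → [32,40); WM=32
i=11 t=35 v=3: → [32,40); WM=36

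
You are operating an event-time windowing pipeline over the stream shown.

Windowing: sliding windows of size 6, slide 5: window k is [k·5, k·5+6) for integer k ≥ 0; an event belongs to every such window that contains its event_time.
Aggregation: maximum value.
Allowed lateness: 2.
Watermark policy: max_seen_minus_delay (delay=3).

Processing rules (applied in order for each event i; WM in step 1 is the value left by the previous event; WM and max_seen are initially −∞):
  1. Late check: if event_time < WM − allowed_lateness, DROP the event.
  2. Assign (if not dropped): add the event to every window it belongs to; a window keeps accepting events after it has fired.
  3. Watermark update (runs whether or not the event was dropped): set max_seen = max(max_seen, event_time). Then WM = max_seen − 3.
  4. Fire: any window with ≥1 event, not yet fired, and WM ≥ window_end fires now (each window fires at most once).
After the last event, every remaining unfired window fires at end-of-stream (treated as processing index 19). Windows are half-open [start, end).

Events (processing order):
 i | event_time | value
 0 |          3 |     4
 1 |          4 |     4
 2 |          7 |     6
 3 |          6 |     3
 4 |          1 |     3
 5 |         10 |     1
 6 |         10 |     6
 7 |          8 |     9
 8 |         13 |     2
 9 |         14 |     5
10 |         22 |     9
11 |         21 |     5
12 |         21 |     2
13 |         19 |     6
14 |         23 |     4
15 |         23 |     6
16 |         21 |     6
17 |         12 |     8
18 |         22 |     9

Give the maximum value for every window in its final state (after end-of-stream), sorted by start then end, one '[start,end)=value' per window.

i=0 t=3 v=4: → [0,6); WM=0
i=1 t=4 v=4: → [0,6); WM=1
i=2 t=7 v=6: → [5,11); WM=4
i=3 t=6 v=3: → [5,11); WM=4
i=4 t=1 v=3: DROP (t<4-2); WM=4
i=5 t=10 v=1: → [10,16),[5,11); WM=7; [0,6) fires=4
i=6 t=10 v=6: → [10,16),[5,11); WM=7
i=7 t=8 v=9: → [5,11); WM=7
i=8 t=13 v=2: → [10,16); WM=10
i=9 t=14 v=5: → [10,16); WM=11; [5,11) fires=9
i=10 t=22 v=9: → [20,26); WM=19; [10,16) fires=6
i=11 t=21 v=5: → [20,26); WM=19
i=12 t=21 v=2: → [20,26); WM=19
i=13 t=19 v=6: → [15,21); WM=19
i=14 t=23 v=4: → [20,26); WM=20
i=15 t=23 v=6: → [20,26); WM=20
i=16 t=21 v=6: → [20,26); WM=20
i=17 t=12 v=8: DROP (t<20-2); WM=20
i=18 t=22 v=9: → [20,26); WM=20

[0,6)=4 [5,11)=9 [10,16)=6 [15,21)=6 [20,26)=9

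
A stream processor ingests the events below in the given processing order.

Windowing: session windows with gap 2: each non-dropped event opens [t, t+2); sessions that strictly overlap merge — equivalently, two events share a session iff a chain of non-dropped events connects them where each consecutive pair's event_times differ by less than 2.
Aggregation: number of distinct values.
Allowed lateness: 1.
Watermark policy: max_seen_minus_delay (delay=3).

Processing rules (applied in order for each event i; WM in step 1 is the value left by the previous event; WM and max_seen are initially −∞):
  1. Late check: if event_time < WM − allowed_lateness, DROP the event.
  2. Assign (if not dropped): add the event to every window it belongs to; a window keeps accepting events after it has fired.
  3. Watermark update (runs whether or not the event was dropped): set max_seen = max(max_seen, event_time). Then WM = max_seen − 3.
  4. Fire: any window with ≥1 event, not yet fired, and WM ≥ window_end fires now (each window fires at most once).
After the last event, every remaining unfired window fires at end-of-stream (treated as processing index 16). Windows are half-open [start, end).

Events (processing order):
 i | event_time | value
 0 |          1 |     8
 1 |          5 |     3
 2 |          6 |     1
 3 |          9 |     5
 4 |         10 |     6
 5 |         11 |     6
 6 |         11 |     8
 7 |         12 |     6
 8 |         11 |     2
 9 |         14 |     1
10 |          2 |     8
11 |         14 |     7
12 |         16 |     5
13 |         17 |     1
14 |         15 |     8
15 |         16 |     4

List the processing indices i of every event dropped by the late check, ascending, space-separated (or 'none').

i=0 t=1 v=8: → [1,3); WM=-2
i=1 t=5 v=3: → [5,7); WM=2
i=2 t=6 v=1: → [5,8); WM=3
i=3 t=9 v=5: → [9,11); WM=6
i=4 t=10 v=6: → [9,12); WM=7
i=5 t=11 v=6: → [9,13); WM=8
i=6 t=11 v=8: → [9,13); WM=8
i=7 t=12 v=6: → [9,14); WM=9
i=8 t=11 v=2: → [9,14); WM=9
i=9 t=14 v=1: → [14,16); WM=11
i=10 t=2 v=8: DROP (t<11-1); WM=11
i=11 t=14 v=7: → [14,16); WM=11
i=12 t=16 v=5: → [16,18); WM=13
i=13 t=17 v=1: → [16,19); WM=14
i=14 t=15 v=8: → [14,19); WM=14
i=15 t=16 v=4: → [14,19); WM=14

10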